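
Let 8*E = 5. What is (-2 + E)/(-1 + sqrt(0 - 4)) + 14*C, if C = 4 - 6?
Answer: -1109/40 + 11*I/20 ≈ -27.725 + 0.55*I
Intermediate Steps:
E = 5/8 (E = (1/8)*5 = 5/8 ≈ 0.62500)
C = -2
(-2 + E)/(-1 + sqrt(0 - 4)) + 14*C = (-2 + 5/8)/(-1 + sqrt(0 - 4)) + 14*(-2) = -11/(8*(-1 + sqrt(-4))) - 28 = -11*(-1 - 2*I)/5/8 - 28 = -11*(-1 - 2*I)/40 - 28 = -28 - 11*(-1 - 2*I)/40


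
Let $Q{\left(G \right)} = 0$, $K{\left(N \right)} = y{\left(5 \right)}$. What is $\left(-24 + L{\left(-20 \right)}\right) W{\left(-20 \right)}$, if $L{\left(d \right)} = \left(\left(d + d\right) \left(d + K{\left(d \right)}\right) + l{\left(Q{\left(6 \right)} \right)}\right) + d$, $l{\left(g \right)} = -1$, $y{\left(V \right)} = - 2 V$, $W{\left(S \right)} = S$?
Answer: $-23100$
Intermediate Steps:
$K{\left(N \right)} = -10$ ($K{\left(N \right)} = \left(-2\right) 5 = -10$)
$L{\left(d \right)} = -1 + d + 2 d \left(-10 + d\right)$ ($L{\left(d \right)} = \left(\left(d + d\right) \left(d - 10\right) - 1\right) + d = \left(2 d \left(-10 + d\right) - 1\right) + d = \left(-1 + 2 d \left(-10 + d\right)\right) + d = -1 + d + 2 d \left(-10 + d\right)$)
$\left(-24 + L{\left(-20 \right)}\right) W{\left(-20 \right)} = \left(-24 - \left(-379 - 800\right)\right) \left(-20\right) = \left(-24 + \left(-1 + 380 + 2 \cdot 400\right)\right) \left(-20\right) = \left(-24 + \left(-1 + 380 + 800\right)\right) \left(-20\right) = \left(-24 + 1179\right) \left(-20\right) = 1155 \left(-20\right) = -23100$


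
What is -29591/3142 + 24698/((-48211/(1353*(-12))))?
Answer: 1258505107675/151478962 ≈ 8308.1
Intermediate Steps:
-29591/3142 + 24698/((-48211/(1353*(-12)))) = -29591*1/3142 + 24698/((-48211/(-16236))) = -29591/3142 + 24698/((-48211*(-1/16236))) = -29591/3142 + 24698/(48211/16236) = -29591/3142 + 24698*(16236/48211) = -29591/3142 + 400996728/48211 = 1258505107675/151478962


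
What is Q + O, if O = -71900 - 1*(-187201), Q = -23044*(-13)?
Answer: 414873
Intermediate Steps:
Q = 299572
O = 115301 (O = -71900 + 187201 = 115301)
Q + O = 299572 + 115301 = 414873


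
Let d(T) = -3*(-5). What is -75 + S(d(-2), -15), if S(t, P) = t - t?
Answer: -75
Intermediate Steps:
d(T) = 15
S(t, P) = 0
-75 + S(d(-2), -15) = -75 + 0 = -75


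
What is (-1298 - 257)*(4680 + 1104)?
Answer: -8994120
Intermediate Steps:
(-1298 - 257)*(4680 + 1104) = -1555*5784 = -8994120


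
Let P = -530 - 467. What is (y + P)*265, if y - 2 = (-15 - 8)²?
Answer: -123490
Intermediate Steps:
P = -997
y = 531 (y = 2 + (-15 - 8)² = 2 + (-23)² = 2 + 529 = 531)
(y + P)*265 = (531 - 997)*265 = -466*265 = -123490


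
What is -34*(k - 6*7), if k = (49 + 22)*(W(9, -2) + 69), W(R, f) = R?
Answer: -186864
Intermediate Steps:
k = 5538 (k = (49 + 22)*(9 + 69) = 71*78 = 5538)
-34*(k - 6*7) = -34*(5538 - 6*7) = -34*(5538 - 42) = -34*5496 = -186864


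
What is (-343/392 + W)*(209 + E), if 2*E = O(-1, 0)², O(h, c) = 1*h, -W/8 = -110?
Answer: 2946827/16 ≈ 1.8418e+5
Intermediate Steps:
W = 880 (W = -8*(-110) = 880)
O(h, c) = h
E = ½ (E = (½)*(-1)² = (½)*1 = ½ ≈ 0.50000)
(-343/392 + W)*(209 + E) = (-343/392 + 880)*(209 + ½) = (-343*1/392 + 880)*(419/2) = (-7/8 + 880)*(419/2) = (7033/8)*(419/2) = 2946827/16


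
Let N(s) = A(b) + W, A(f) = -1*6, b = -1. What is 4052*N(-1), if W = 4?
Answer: -8104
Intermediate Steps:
A(f) = -6
N(s) = -2 (N(s) = -6 + 4 = -2)
4052*N(-1) = 4052*(-2) = -8104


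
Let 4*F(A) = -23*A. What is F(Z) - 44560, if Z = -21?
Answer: -177757/4 ≈ -44439.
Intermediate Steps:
F(A) = -23*A/4 (F(A) = (-23*A)/4 = -23*A/4)
F(Z) - 44560 = -23/4*(-21) - 44560 = 483/4 - 44560 = -177757/4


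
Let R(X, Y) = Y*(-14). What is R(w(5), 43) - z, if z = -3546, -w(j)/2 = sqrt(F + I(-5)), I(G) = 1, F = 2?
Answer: 2944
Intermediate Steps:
w(j) = -2*sqrt(3) (w(j) = -2*sqrt(2 + 1) = -2*sqrt(3))
R(X, Y) = -14*Y
R(w(5), 43) - z = -14*43 - 1*(-3546) = -602 + 3546 = 2944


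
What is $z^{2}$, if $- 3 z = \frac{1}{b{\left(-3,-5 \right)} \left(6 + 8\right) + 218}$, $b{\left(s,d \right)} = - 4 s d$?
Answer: $\frac{1}{3481956} \approx 2.8719 \cdot 10^{-7}$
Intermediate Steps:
$b{\left(s,d \right)} = - 4 d s$
$z = \frac{1}{1866}$ ($z = - \frac{1}{3 \left(\left(-4\right) \left(-5\right) \left(-3\right) \left(6 + 8\right) + 218\right)} = - \frac{1}{3 \left(\left(-60\right) 14 + 218\right)} = - \frac{1}{3 \left(-840 + 218\right)} = - \frac{1}{3 \left(-622\right)} = \left(- \frac{1}{3}\right) \left(- \frac{1}{622}\right) = \frac{1}{1866} \approx 0.00053591$)
$z^{2} = \left(\frac{1}{1866}\right)^{2} = \frac{1}{3481956}$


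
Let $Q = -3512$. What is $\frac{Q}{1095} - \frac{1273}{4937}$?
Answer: $- \frac{18732679}{5406015} \approx -3.4652$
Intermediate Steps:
$\frac{Q}{1095} - \frac{1273}{4937} = - \frac{3512}{1095} - \frac{1273}{4937} = - \frac{18732679}{5406015}$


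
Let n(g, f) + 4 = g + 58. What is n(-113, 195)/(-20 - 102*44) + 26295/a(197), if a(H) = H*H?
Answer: 120827591/174950972 ≈ 0.69064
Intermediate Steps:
n(g, f) = 54 + g (n(g, f) = -4 + (g + 58) = -4 + (58 + g) = 54 + g)
a(H) = H²
n(-113, 195)/(-20 - 102*44) + 26295/a(197) = (54 - 113)/(-20 - 102*44) + 26295/(197²) = -59/(-20 - 4488) + 26295/38809 = -59/(-4508) + 26295*(1/38809) = -59*(-1/4508) + 26295/38809 = 59/4508 + 26295/38809 = 120827591/174950972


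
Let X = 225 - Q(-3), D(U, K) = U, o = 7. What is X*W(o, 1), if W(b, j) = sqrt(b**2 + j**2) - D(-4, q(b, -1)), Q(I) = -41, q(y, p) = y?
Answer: 1064 + 1330*sqrt(2) ≈ 2944.9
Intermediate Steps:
X = 266 (X = 225 - 1*(-41) = 225 + 41 = 266)
W(b, j) = 4 + sqrt(b**2 + j**2) (W(b, j) = sqrt(b**2 + j**2) - 1*(-4) = sqrt(b**2 + j**2) + 4 = 4 + sqrt(b**2 + j**2))
X*W(o, 1) = 266*(4 + sqrt(7**2 + 1**2)) = 266*(4 + sqrt(49 + 1)) = 266*(4 + sqrt(50)) = 266*(4 + 5*sqrt(2)) = 1064 + 1330*sqrt(2)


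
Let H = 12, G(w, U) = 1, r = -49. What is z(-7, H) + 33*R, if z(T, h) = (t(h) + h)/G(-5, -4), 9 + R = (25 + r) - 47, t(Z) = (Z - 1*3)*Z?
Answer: -2520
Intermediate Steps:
t(Z) = Z*(-3 + Z) (t(Z) = (Z - 3)*Z = (-3 + Z)*Z = Z*(-3 + Z))
R = -80 (R = -9 + ((25 - 49) - 47) = -9 + (-24 - 47) = -9 - 71 = -80)
z(T, h) = h + h*(-3 + h) (z(T, h) = (h*(-3 + h) + h)/1 = (h + h*(-3 + h))*1 = h + h*(-3 + h))
z(-7, H) + 33*R = 12*(-2 + 12) + 33*(-80) = 12*10 - 2640 = 120 - 2640 = -2520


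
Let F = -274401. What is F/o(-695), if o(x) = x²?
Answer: -274401/483025 ≈ -0.56809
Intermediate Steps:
F/o(-695) = -274401/((-695)²) = -274401/483025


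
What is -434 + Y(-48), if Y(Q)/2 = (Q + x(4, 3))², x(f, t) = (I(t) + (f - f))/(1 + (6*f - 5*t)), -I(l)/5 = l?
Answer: 8933/2 ≈ 4466.5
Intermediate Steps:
I(l) = -5*l
x(f, t) = -5*t/(1 - 5*t + 6*f) (x(f, t) = (-5*t + (f - f))/(1 + (6*f - 5*t)) = (-5*t + 0)/(1 + (-5*t + 6*f)) = (-5*t)/(1 - 5*t + 6*f) = -5*t/(1 - 5*t + 6*f))
Y(Q) = 2*(-3/2 + Q)² (Y(Q) = 2*(Q + 5*3/(-1 - 6*4 + 5*3))² = 2*(Q + 5*3/(-1 - 24 + 15))² = 2*(Q + 5*3/(-10))² = 2*(Q + 5*3*(-⅒))² = 2*(Q - 3/2)² = 2*(-3/2 + Q)²)
-434 + Y(-48) = -434 + (-3 + 2*(-48))²/2 = -434 + (-3 - 96)²/2 = -434 + (½)*(-99)² = -434 + (½)*9801 = -434 + 9801/2 = 8933/2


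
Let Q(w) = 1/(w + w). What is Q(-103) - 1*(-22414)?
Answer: 4617283/206 ≈ 22414.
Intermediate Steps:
Q(w) = 1/(2*w)
Q(-103) - 1*(-22414) = (1/2)/(-103) - 1*(-22414) = (1/2)*(-1/103) + 22414 = -1/206 + 22414 = 4617283/206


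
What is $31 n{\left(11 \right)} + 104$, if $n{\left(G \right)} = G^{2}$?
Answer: $3855$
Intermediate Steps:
$31 n{\left(11 \right)} + 104 = 31 \cdot 11^{2} + 104 = 31 \cdot 121 + 104 = 3751 + 104 = 3855$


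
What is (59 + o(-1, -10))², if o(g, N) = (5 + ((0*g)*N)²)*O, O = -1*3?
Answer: 1936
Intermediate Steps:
O = -3
o(g, N) = -15 (o(g, N) = (5 + ((0*g)*N)²)*(-3) = (5 + (0*N)²)*(-3) = (5 + 0²)*(-3) = (5 + 0)*(-3) = 5*(-3) = -15)
(59 + o(-1, -10))² = (59 - 15)² = 44² = 1936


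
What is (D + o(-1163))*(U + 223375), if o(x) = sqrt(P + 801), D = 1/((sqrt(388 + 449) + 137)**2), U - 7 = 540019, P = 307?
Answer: 7483620003/160778312 + 1526802*sqrt(277) - 313757811*sqrt(93)/160778312 ≈ 2.5411e+7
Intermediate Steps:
U = 540026 (U = 7 + 540019 = 540026)
D = (137 + 3*sqrt(93))**(-2) (D = 1/((sqrt(837) + 137)**2) = 1/((3*sqrt(93) + 137)**2) = 1/((137 + 3*sqrt(93))**2) = (137 + 3*sqrt(93))**(-2) ≈ 3.6320e-5)
o(x) = 2*sqrt(277) (o(x) = sqrt(307 + 801) = sqrt(1108) = 2*sqrt(277))
(D + o(-1163))*(U + 223375) = ((9803/160778312 - 411*sqrt(93)/160778312) + 2*sqrt(277))*(540026 + 223375) = (9803/160778312 + 2*sqrt(277) - 411*sqrt(93)/160778312)*763401 = 7483620003/160778312 + 1526802*sqrt(277) - 313757811*sqrt(93)/160778312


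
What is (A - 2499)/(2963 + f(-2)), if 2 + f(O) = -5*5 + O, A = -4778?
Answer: -7277/2934 ≈ -2.4802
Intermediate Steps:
f(O) = -27 + O (f(O) = -2 + (-5*5 + O) = -2 + (-25 + O) = -27 + O)
(A - 2499)/(2963 + f(-2)) = (-4778 - 2499)/(2963 + (-27 - 2)) = -7277/(2963 - 29) = -7277/2934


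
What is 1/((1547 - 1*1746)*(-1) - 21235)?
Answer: -1/21036 ≈ -4.7538e-5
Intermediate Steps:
1/((1547 - 1*1746)*(-1) - 21235) = 1/((1547 - 1746)*(-1) - 21235) = 1/(-199*(-1) - 21235) = 1/(199 - 21235) = 1/(-21036) = -1/21036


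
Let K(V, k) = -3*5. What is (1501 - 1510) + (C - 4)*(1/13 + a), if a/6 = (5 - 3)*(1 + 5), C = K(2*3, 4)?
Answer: -17920/13 ≈ -1378.5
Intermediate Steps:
K(V, k) = -15
C = -15
a = 72 (a = 6*((5 - 3)*(1 + 5)) = 6*(2*6) = 6*12 = 72)
(1501 - 1510) + (C - 4)*(1/13 + a) = (1501 - 1510) + (-15 - 4)*(1/13 + 72) = -9 - 19*(1/13 + 72) = -9 - 19*937/13 = -9 - 17803/13 = -17920/13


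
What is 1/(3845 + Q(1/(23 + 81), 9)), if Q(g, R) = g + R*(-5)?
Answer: 104/395201 ≈ 0.00026316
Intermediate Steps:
Q(g, R) = g - 5*R
1/(3845 + Q(1/(23 + 81), 9)) = 1/(3845 + (1/(23 + 81) - 5*9)) = 1/(3845 + (1/104 - 45)) = 1/(3845 - 4679/104) = 1/(395201/104) = 104/395201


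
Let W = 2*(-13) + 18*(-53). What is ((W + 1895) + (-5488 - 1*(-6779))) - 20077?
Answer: -17871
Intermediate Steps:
W = -980 (W = -26 - 954 = -980)
((W + 1895) + (-5488 - 1*(-6779))) - 20077 = ((-980 + 1895) + (-5488 - 1*(-6779))) - 20077 = (915 + (-5488 + 6779)) - 20077 = (915 + 1291) - 20077 = 2206 - 20077 = -17871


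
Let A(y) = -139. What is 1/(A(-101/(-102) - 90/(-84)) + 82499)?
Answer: 1/82360 ≈ 1.2142e-5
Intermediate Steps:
1/(A(-101/(-102) - 90/(-84)) + 82499) = 1/(-139 + 82499) = 1/82360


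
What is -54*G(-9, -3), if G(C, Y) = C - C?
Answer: 0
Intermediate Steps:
G(C, Y) = 0
-54*G(-9, -3) = -54*0 = 0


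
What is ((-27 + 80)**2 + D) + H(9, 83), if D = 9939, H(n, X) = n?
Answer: 12757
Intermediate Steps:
((-27 + 80)**2 + D) + H(9, 83) = ((-27 + 80)**2 + 9939) + 9 = (53**2 + 9939) + 9 = (2809 + 9939) + 9 = 12748 + 9 = 12757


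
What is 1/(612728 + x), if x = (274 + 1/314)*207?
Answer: 314/210206251 ≈ 1.4938e-6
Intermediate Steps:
x = 17809659/314 (x = (274 + 1/314)*207 = (86037/314)*207 = 17809659/314 ≈ 56719.)
1/(612728 + x) = 1/(612728 + 17809659/314) = 1/(210206251/314) = 314/210206251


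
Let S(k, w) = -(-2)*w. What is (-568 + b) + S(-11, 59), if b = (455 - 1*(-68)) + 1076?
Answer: 1149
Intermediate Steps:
S(k, w) = 2*w
b = 1599 (b = (455 + 68) + 1076 = 523 + 1076 = 1599)
(-568 + b) + S(-11, 59) = (-568 + 1599) + 2*59 = 1031 + 118 = 1149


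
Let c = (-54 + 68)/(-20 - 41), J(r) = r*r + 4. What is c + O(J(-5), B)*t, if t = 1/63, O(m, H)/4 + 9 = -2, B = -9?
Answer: -3566/3843 ≈ -0.92792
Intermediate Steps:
J(r) = 4 + r² (J(r) = r² + 4 = 4 + r²)
O(m, H) = -44 (O(m, H) = -36 + 4*(-2) = -36 - 8 = -44)
t = 1/63 ≈ 0.015873
c = -14/61 (c = 14/(-61) = 14*(-1/61) = -14/61 ≈ -0.22951)
c + O(J(-5), B)*t = -14/61 - 44*1/63 = -14/61 - 44/63 = -3566/3843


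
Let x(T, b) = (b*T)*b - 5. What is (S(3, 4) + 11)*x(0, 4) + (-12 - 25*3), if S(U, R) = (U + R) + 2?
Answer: -187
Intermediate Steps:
S(U, R) = 2 + R + U (S(U, R) = (R + U) + 2 = 2 + R + U)
x(T, b) = -5 + T*b**2 (x(T, b) = (T*b)*b - 5 = T*b**2 - 5 = -5 + T*b**2)
(S(3, 4) + 11)*x(0, 4) + (-12 - 25*3) = ((2 + 4 + 3) + 11)*(-5 + 0*4**2) + (-12 - 25*3) = (9 + 11)*(-5 + 0*16) + (-12 - 75) = 20*(-5 + 0) - 87 = 20*(-5) - 87 = -100 - 87 = -187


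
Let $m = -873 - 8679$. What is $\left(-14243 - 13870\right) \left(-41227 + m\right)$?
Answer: $1427550027$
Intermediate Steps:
$m = -9552$ ($m = -873 - 8679 = -9552$)
$\left(-14243 - 13870\right) \left(-41227 + m\right) = \left(-14243 - 13870\right) \left(-41227 - 9552\right) = \left(-28113\right) \left(-50779\right) = 1427550027$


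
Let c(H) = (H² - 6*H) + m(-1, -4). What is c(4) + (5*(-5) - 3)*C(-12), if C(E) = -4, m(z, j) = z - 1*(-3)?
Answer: 106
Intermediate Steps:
m(z, j) = 3 + z (m(z, j) = z + 3 = 3 + z)
c(H) = 2 + H² - 6*H (c(H) = (H² - 6*H) + (3 - 1) = (H² - 6*H) + 2 = 2 + H² - 6*H)
c(4) + (5*(-5) - 3)*C(-12) = (2 + 4² - 6*4) + (5*(-5) - 3)*(-4) = (2 + 16 - 24) + (-25 - 3)*(-4) = -6 - 28*(-4) = -6 + 112 = 106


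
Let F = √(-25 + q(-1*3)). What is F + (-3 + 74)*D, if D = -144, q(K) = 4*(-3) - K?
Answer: -10224 + I*√34 ≈ -10224.0 + 5.831*I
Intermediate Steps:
q(K) = -12 - K
F = I*√34 (F = √(-25 + (-12 - (-1)*3)) = √(-25 + (-12 - 1*(-3))) = √(-25 + (-12 + 3)) = √(-25 - 9) = √(-34) = I*√34 ≈ 5.8309*I)
F + (-3 + 74)*D = I*√34 + (-3 + 74)*(-144) = I*√34 + 71*(-144) = I*√34 - 10224 = -10224 + I*√34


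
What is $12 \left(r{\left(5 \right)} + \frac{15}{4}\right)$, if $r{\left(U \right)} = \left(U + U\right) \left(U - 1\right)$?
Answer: $525$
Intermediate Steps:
$r{\left(U \right)} = 2 U \left(-1 + U\right)$
$12 \left(r{\left(5 \right)} + \frac{15}{4}\right) = 12 \left(2 \cdot 5 \left(-1 + 5\right) + \frac{15}{4}\right) = 12 \left(2 \cdot 5 \cdot 4 + 15 \cdot \frac{1}{4}\right) = 12 \left(40 + \frac{15}{4}\right) = 12 \cdot \frac{175}{4} = 525$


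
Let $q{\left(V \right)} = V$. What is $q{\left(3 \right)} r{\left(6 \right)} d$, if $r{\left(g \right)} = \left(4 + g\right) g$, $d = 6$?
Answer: $1080$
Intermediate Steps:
$r{\left(g \right)} = g \left(4 + g\right)$
$q{\left(3 \right)} r{\left(6 \right)} d = 3 \cdot 6 \left(4 + 6\right) 6 = 3 \cdot 6 \cdot 10 \cdot 6 = 3 \cdot 60 \cdot 6 = 180 \cdot 6 = 1080$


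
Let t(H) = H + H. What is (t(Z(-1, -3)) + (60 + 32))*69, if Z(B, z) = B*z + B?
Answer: 6624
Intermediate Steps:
Z(B, z) = B + B*z
t(H) = 2*H
(t(Z(-1, -3)) + (60 + 32))*69 = (2*(-(1 - 3)) + (60 + 32))*69 = (2*(-1*(-2)) + 92)*69 = (2*2 + 92)*69 = (4 + 92)*69 = 96*69 = 6624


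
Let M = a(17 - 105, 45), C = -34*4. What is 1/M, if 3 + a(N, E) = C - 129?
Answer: -1/268 ≈ -0.0037313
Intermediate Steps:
C = -136
a(N, E) = -268 (a(N, E) = -3 + (-136 - 129) = -3 - 265 = -268)
M = -268
1/M = 1/(-268) = -1/268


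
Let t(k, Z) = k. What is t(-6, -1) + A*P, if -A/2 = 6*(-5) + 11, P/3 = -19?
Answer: -2172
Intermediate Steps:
P = -57 (P = 3*(-19) = -57)
A = 38 (A = -2*(6*(-5) + 11) = -2*(-30 + 11) = -2*(-19) = 38)
t(-6, -1) + A*P = -6 + 38*(-57) = -6 - 2166 = -2172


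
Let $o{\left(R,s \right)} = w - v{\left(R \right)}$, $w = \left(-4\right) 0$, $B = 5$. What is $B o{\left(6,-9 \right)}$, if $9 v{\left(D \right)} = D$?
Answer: $- \frac{10}{3} \approx -3.3333$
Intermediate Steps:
$v{\left(D \right)} = \frac{D}{9}$
$w = 0$
$o{\left(R,s \right)} = - \frac{R}{9}$ ($o{\left(R,s \right)} = 0 - \frac{R}{9} = - \frac{R}{9}$)
$B o{\left(6,-9 \right)} = 5 \left(\left(- \frac{1}{9}\right) 6\right) = 5 \left(- \frac{2}{3}\right) = - \frac{10}{3}$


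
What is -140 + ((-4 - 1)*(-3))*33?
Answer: 355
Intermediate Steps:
-140 + ((-4 - 1)*(-3))*33 = -140 - 5*(-3)*33 = -140 + 15*33 = -140 + 495 = 355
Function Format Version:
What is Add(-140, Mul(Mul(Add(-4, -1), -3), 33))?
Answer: 355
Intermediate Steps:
Add(-140, Mul(Mul(Add(-4, -1), -3), 33)) = Add(-140, Mul(Mul(-5, -3), 33)) = Add(-140, Mul(15, 33)) = Add(-140, 495) = 355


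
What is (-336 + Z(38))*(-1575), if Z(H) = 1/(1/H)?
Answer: 469350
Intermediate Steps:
Z(H) = H (Z(H) = 1/(1/H) = H)
(-336 + Z(38))*(-1575) = (-336 + 38)*(-1575) = -298*(-1575) = 469350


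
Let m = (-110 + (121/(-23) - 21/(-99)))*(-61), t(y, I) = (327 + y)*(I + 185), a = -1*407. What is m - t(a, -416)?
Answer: -8699678/759 ≈ -11462.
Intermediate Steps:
a = -407
t(y, I) = (185 + I)*(327 + y) (t(y, I) = (327 + y)*(185 + I) = (185 + I)*(327 + y))
m = 5326642/759 (m = (-110 + (121*(-1/23) - 21*(-1/99)))*(-61) = (-110 + (-121/23 + 7/33))*(-61) = (-110 - 3832/759)*(-61) = -87322/759*(-61) = 5326642/759 ≈ 7018.0)
m - t(a, -416) = 5326642/759 - (60495 + 185*(-407) + 327*(-416) - 416*(-407)) = 5326642/759 - (60495 - 75295 - 136032 + 169312) = 5326642/759 - 1*18480 = 5326642/759 - 18480 = -8699678/759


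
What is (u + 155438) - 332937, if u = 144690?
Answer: -32809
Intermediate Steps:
(u + 155438) - 332937 = (144690 + 155438) - 332937 = 300128 - 332937 = -32809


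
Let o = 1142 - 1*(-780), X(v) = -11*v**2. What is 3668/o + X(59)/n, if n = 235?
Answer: -36366661/225835 ≈ -161.03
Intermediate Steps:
o = 1922 (o = 1142 + 780 = 1922)
3668/o + X(59)/n = 3668/1922 - 11*59**2/235 = 3668*(1/1922) - 11*3481*(1/235) = 1834/961 - 38291*1/235 = 1834/961 - 38291/235 = -36366661/225835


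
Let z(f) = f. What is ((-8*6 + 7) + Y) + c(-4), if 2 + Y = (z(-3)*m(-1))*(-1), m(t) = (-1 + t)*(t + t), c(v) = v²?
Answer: -15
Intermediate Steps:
m(t) = 2*t*(-1 + t) (m(t) = (-1 + t)*(2*t) = 2*t*(-1 + t))
Y = 10 (Y = -2 - 6*(-1)*(-1 - 1)*(-1) = -2 - 6*(-1)*(-2)*(-1) = -2 - 3*4*(-1) = -2 - 12*(-1) = -2 + 12 = 10)
((-8*6 + 7) + Y) + c(-4) = ((-8*6 + 7) + 10) + (-4)² = ((-48 + 7) + 10) + 16 = (-41 + 10) + 16 = -31 + 16 = -15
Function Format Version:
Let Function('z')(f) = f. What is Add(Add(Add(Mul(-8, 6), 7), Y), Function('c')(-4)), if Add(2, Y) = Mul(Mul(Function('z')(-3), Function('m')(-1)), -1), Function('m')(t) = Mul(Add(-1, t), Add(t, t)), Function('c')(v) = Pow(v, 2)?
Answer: -15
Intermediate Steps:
Function('m')(t) = Mul(2, t, Add(-1, t)) (Function('m')(t) = Mul(Add(-1, t), Mul(2, t)) = Mul(2, t, Add(-1, t)))
Y = 10 (Y = Add(-2, Mul(Mul(-3, Mul(2, -1, Add(-1, -1))), -1)) = Add(-2, Mul(Mul(-3, Mul(2, -1, -2)), -1)) = Add(-2, Mul(Mul(-3, 4), -1)) = Add(-2, Mul(-12, -1)) = Add(-2, 12) = 10)
Add(Add(Add(Mul(-8, 6), 7), Y), Function('c')(-4)) = Add(Add(Add(Mul(-8, 6), 7), 10), Pow(-4, 2)) = Add(Add(Add(-48, 7), 10), 16) = Add(Add(-41, 10), 16) = Add(-31, 16) = -15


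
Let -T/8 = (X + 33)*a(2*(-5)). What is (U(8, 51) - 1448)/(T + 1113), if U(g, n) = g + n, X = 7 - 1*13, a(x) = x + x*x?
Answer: 463/6109 ≈ 0.075790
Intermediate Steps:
a(x) = x + x**2
X = -6 (X = 7 - 13 = -6)
T = -19440 (T = -8*(-6 + 33)*(2*(-5))*(1 + 2*(-5)) = -216*(-10*(1 - 10)) = -216*(-10*(-9)) = -216*90 = -8*2430 = -19440)
(U(8, 51) - 1448)/(T + 1113) = ((8 + 51) - 1448)/(-19440 + 1113) = (59 - 1448)/(-18327) = -1389*(-1/18327) = 463/6109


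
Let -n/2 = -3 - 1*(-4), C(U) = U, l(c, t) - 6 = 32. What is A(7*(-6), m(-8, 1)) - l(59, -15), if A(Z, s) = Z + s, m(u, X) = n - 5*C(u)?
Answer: -42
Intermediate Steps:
l(c, t) = 38 (l(c, t) = 6 + 32 = 38)
n = -2 (n = -2*(-3 - 1*(-4)) = -2*(-3 + 4) = -2*1 = -2)
m(u, X) = -2 - 5*u
A(7*(-6), m(-8, 1)) - l(59, -15) = (7*(-6) + (-2 - 5*(-8))) - 1*38 = (-42 + (-2 + 40)) - 38 = (-42 + 38) - 38 = -4 - 38 = -42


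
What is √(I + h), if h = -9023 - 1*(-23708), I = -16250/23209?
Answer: √7909810899235/23209 ≈ 121.18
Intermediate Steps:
I = -16250/23209 (I = -16250*1/23209 = -16250/23209 ≈ -0.70016)
h = 14685 (h = -9023 + 23708 = 14685)
√(I + h) = √(-16250/23209 + 14685) = √(340807915/23209) = √7909810899235/23209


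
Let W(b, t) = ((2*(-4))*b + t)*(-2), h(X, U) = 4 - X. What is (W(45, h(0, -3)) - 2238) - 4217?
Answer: -5743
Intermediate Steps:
W(b, t) = -2*t + 16*b (W(b, t) = (-8*b + t)*(-2) = (t - 8*b)*(-2) = -2*t + 16*b)
(W(45, h(0, -3)) - 2238) - 4217 = ((-2*(4 - 1*0) + 16*45) - 2238) - 4217 = ((-2*(4 + 0) + 720) - 2238) - 4217 = ((-2*4 + 720) - 2238) - 4217 = ((-8 + 720) - 2238) - 4217 = (712 - 2238) - 4217 = -1526 - 4217 = -5743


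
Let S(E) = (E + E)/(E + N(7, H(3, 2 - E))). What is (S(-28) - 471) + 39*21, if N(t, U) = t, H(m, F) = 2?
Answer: 1052/3 ≈ 350.67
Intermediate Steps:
S(E) = 2*E/(7 + E) (S(E) = (E + E)/(E + 7) = (2*E)/(7 + E) = 2*E/(7 + E))
(S(-28) - 471) + 39*21 = (2*(-28)/(7 - 28) - 471) + 39*21 = (2*(-28)/(-21) - 471) + 819 = (2*(-28)*(-1/21) - 471) + 819 = (8/3 - 471) + 819 = -1405/3 + 819 = 1052/3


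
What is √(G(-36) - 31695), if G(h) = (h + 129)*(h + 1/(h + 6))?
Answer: I*√3504610/10 ≈ 187.21*I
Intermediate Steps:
G(h) = (129 + h)*(h + 1/(6 + h))
√(G(-36) - 31695) = √((129 + (-36)³ + 135*(-36)² + 775*(-36))/(6 - 36) - 31695) = √((129 - 46656 + 135*1296 - 27900)/(-30) - 31695) = √(-(129 - 46656 + 174960 - 27900)/30 - 31695) = √(-1/30*100533 - 31695) = √(-33511/10 - 31695) = √(-350461/10) = I*√3504610/10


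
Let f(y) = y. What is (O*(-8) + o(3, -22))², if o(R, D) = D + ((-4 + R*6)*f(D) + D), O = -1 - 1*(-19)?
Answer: 246016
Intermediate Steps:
O = 18 (O = -1 + 19 = 18)
o(R, D) = 2*D + D*(-4 + 6*R) (o(R, D) = D + ((-4 + R*6)*D + D) = D + ((-4 + 6*R)*D + D) = D + (D*(-4 + 6*R) + D) = D + (D + D*(-4 + 6*R)) = 2*D + D*(-4 + 6*R))
(O*(-8) + o(3, -22))² = (18*(-8) + 2*(-22)*(-1 + 3*3))² = (-144 + 2*(-22)*(-1 + 9))² = (-144 + 2*(-22)*8)² = (-144 - 352)² = (-496)² = 246016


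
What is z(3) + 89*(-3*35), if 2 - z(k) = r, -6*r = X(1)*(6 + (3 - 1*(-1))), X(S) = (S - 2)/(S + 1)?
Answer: -56063/6 ≈ -9343.8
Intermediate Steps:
X(S) = (-2 + S)/(1 + S)
r = ⅚ (r = -(-2 + 1)/(1 + 1)*(6 + (3 - 1*(-1)))/6 = --1/2*(6 + (3 + 1))/6 = -(½)*(-1)*(6 + 4)/6 = -(-1)*10/12 = -⅙*(-5) = ⅚ ≈ 0.83333)
z(k) = 7/6 (z(k) = 2 - 1*⅚ = 2 - ⅚ = 7/6)
z(3) + 89*(-3*35) = 7/6 + 89*(-3*35) = 7/6 + 89*(-105) = 7/6 - 9345 = -56063/6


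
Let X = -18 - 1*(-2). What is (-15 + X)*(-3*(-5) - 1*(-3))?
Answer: -558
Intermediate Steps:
X = -16 (X = -18 + 2 = -16)
(-15 + X)*(-3*(-5) - 1*(-3)) = (-15 - 16)*(-3*(-5) - 1*(-3)) = -31*(15 + 3) = -31*18 = -558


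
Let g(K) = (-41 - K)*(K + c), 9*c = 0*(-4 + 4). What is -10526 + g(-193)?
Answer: -39862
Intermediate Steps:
c = 0 (c = (0*(-4 + 4))/9 = (0*0)/9 = (⅑)*0 = 0)
g(K) = K*(-41 - K) (g(K) = (-41 - K)*(K + 0) = (-41 - K)*K = K*(-41 - K))
-10526 + g(-193) = -10526 - 193*(-41 - 1*(-193)) = -10526 - 193*(-41 + 193) = -10526 - 193*152 = -10526 - 29336 = -39862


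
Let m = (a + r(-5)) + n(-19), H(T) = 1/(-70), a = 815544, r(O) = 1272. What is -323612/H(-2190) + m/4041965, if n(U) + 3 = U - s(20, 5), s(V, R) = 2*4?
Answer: 91561987247386/4041965 ≈ 2.2653e+7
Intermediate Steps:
s(V, R) = 8
n(U) = -11 + U (n(U) = -3 + (U - 1*8) = -3 + (U - 8) = -3 + (-8 + U) = -11 + U)
H(T) = -1/70
m = 816786 (m = (815544 + 1272) + (-11 - 19) = 816816 - 30 = 816786)
-323612/H(-2190) + m/4041965 = -323612/(-1/70) + 816786/4041965 = -323612*(-70) + 816786*(1/4041965) = 22652840 + 816786/4041965 = 91561987247386/4041965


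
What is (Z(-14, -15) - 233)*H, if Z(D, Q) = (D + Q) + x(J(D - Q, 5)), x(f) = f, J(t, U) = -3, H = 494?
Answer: -130910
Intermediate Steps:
Z(D, Q) = -3 + D + Q (Z(D, Q) = (D + Q) - 3 = -3 + D + Q)
(Z(-14, -15) - 233)*H = ((-3 - 14 - 15) - 233)*494 = (-32 - 233)*494 = -265*494 = -130910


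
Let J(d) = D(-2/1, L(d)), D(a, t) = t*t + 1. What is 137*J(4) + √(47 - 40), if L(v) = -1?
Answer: 274 + √7 ≈ 276.65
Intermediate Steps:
D(a, t) = 1 + t² (D(a, t) = t² + 1 = 1 + t²)
J(d) = 2 (J(d) = 1 + (-1)² = 1 + 1 = 2)
137*J(4) + √(47 - 40) = 137*2 + √(47 - 40) = 274 + √7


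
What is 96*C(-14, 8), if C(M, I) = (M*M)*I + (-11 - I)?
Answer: 148704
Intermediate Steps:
C(M, I) = -11 - I + I*M² (C(M, I) = M²*I + (-11 - I) = I*M² + (-11 - I) = -11 - I + I*M²)
96*C(-14, 8) = 96*(-11 - 1*8 + 8*(-14)²) = 96*(-11 - 8 + 8*196) = 96*(-11 - 8 + 1568) = 96*1549 = 148704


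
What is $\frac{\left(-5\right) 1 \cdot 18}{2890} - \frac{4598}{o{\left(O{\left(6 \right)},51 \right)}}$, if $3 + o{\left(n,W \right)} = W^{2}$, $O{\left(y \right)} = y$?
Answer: $- \frac{676102}{375411} \approx -1.801$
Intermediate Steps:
$o{\left(n,W \right)} = -3 + W^{2}$
$\frac{\left(-5\right) 1 \cdot 18}{2890} - \frac{4598}{o{\left(O{\left(6 \right)},51 \right)}} = \frac{\left(-5\right) 1 \cdot 18}{2890} - \frac{4598}{-3 + 51^{2}} = \left(-5\right) 18 \cdot \frac{1}{2890} - \frac{4598}{-3 + 2601} = \left(-90\right) \frac{1}{2890} - \frac{4598}{2598} = - \frac{9}{289} - \frac{2299}{1299} = - \frac{676102}{375411}$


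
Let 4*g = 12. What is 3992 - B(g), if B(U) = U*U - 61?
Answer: 4044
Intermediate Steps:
g = 3 (g = (¼)*12 = 3)
B(U) = -61 + U² (B(U) = U² - 61 = -61 + U²)
3992 - B(g) = 3992 - (-61 + 3²) = 3992 - (-61 + 9) = 3992 - 1*(-52) = 3992 + 52 = 4044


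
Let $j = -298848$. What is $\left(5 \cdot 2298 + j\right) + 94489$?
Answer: $-192869$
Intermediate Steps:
$\left(5 \cdot 2298 + j\right) + 94489 = \left(5 \cdot 2298 - 298848\right) + 94489 = \left(11490 - 298848\right) + 94489 = -287358 + 94489 = -192869$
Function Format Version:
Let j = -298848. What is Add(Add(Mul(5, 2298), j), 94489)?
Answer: -192869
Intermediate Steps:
Add(Add(Mul(5, 2298), j), 94489) = Add(Add(Mul(5, 2298), -298848), 94489) = Add(Add(11490, -298848), 94489) = Add(-287358, 94489) = -192869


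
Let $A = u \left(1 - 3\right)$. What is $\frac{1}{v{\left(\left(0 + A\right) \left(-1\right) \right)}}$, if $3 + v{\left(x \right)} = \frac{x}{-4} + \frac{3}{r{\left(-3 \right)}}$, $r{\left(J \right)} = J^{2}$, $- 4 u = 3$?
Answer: $- \frac{24}{55} \approx -0.43636$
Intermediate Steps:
$u = - \frac{3}{4}$ ($u = \left(- \frac{1}{4}\right) 3 = - \frac{3}{4} \approx -0.75$)
$A = \frac{3}{2}$ ($A = - \frac{3 \left(1 - 3\right)}{4} = \left(- \frac{3}{4}\right) \left(-2\right) = \frac{3}{2} \approx 1.5$)
$v{\left(x \right)} = - \frac{8}{3} - \frac{x}{4}$ ($v{\left(x \right)} = -3 + \left(\frac{x}{-4} + \frac{3}{\left(-3\right)^{2}}\right) = -3 + \left(x \left(- \frac{1}{4}\right) + \frac{3}{9}\right) = -3 - \left(- \frac{1}{3} + \frac{x}{4}\right) = - \frac{8}{3} - \frac{x}{4}$)
$\frac{1}{v{\left(\left(0 + A\right) \left(-1\right) \right)}} = \frac{1}{- \frac{8}{3} - \frac{\left(0 + \frac{3}{2}\right) \left(-1\right)}{4}} = \frac{1}{- \frac{8}{3} - \frac{\frac{3}{2} \left(-1\right)}{4}} = \frac{1}{- \frac{8}{3} - - \frac{3}{8}} = \frac{1}{- \frac{8}{3} + \frac{3}{8}} = \frac{1}{- \frac{55}{24}} = - \frac{24}{55}$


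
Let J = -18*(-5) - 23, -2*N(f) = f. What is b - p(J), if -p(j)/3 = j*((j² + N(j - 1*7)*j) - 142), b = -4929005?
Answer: -4459268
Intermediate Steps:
N(f) = -f/2
J = 67 (J = 90 - 23 = 67)
p(j) = -3*j*(-142 + j² + j*(7/2 - j/2)) (p(j) = -3*j*((j² + (-(j - 1*7)/2)*j) - 142) = -3*j*((j² + (-(j - 7)/2)*j) - 142) = -3*j*((j² + (-(-7 + j)/2)*j) - 142) = -3*j*((j² + (7/2 - j/2)*j) - 142) = -3*j*((j² + j*(7/2 - j/2)) - 142) = -3*j*(-142 + j² + j*(7/2 - j/2)))
b - p(J) = -4929005 - 3*67*(284 - 1*67² - 7*67)/2 = -4929005 - 3*67*(284 - 1*4489 - 469)/2 = -4929005 - 3*67*(284 - 4489 - 469)/2 = -4929005 - 3*67*(-4674)/2 = -4929005 - 1*(-469737) = -4929005 + 469737 = -4459268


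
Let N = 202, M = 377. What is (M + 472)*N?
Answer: 171498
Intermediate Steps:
(M + 472)*N = (377 + 472)*202 = 849*202 = 171498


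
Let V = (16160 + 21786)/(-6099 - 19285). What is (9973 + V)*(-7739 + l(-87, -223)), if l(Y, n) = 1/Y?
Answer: -42605486495921/552102 ≈ -7.7170e+7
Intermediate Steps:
V = -18973/12692 (V = 37946/(-25384) = 37946*(-1/25384) = -18973/12692 ≈ -1.4949)
(9973 + V)*(-7739 + l(-87, -223)) = (9973 - 18973/12692)*(-7739 + 1/(-87)) = 126558343*(-7739 - 1/87)/12692 = (126558343/12692)*(-673294/87) = -42605486495921/552102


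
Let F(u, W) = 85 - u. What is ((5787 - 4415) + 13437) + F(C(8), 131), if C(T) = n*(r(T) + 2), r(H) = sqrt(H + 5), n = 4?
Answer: 14886 - 4*sqrt(13) ≈ 14872.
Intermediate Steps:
r(H) = sqrt(5 + H)
C(T) = 8 + 4*sqrt(5 + T) (C(T) = 4*(sqrt(5 + T) + 2) = 4*(2 + sqrt(5 + T)) = 8 + 4*sqrt(5 + T))
((5787 - 4415) + 13437) + F(C(8), 131) = ((5787 - 4415) + 13437) + (85 - (8 + 4*sqrt(5 + 8))) = (1372 + 13437) + (85 - (8 + 4*sqrt(13))) = 14809 + (85 + (-8 - 4*sqrt(13))) = 14809 + (77 - 4*sqrt(13)) = 14886 - 4*sqrt(13)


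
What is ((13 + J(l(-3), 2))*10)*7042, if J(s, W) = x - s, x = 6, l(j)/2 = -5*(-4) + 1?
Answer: -1619660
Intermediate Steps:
l(j) = 42 (l(j) = 2*(-5*(-4) + 1) = 2*(20 + 1) = 2*21 = 42)
J(s, W) = 6 - s
((13 + J(l(-3), 2))*10)*7042 = ((13 + (6 - 1*42))*10)*7042 = ((13 + (6 - 42))*10)*7042 = ((13 - 36)*10)*7042 = -23*10*7042 = -230*7042 = -1619660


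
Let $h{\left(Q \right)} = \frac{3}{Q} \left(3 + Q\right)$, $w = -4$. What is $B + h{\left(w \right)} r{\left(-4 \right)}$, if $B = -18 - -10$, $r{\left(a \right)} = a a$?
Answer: $4$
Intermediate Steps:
$h{\left(Q \right)} = \frac{3 \left(3 + Q\right)}{Q}$
$r{\left(a \right)} = a^{2}$
$B = -8$ ($B = -18 + 10 = -8$)
$B + h{\left(w \right)} r{\left(-4 \right)} = -8 + \left(3 + \frac{9}{-4}\right) \left(-4\right)^{2} = -8 + \left(3 + 9 \left(- \frac{1}{4}\right)\right) 16 = -8 + \left(3 - \frac{9}{4}\right) 16 = -8 + \frac{3}{4} \cdot 16 = -8 + 12 = 4$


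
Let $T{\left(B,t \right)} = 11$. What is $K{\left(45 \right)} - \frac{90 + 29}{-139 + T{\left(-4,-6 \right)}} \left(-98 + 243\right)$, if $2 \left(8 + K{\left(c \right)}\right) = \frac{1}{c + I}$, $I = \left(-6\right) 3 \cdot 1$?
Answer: $\frac{438301}{3456} \approx 126.82$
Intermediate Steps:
$I = -18$ ($I = \left(-18\right) 1 = -18$)
$K{\left(c \right)} = -8 + \frac{1}{2 \left(-18 + c\right)}$ ($K{\left(c \right)} = -8 + \frac{1}{2 \left(c - 18\right)} = -8 + \frac{1}{2 \left(-18 + c\right)}$)
$K{\left(45 \right)} - \frac{90 + 29}{-139 + T{\left(-4,-6 \right)}} \left(-98 + 243\right) = \frac{289 - 720}{2 \left(-18 + 45\right)} - \frac{90 + 29}{-139 + 11} \left(-98 + 243\right) = \frac{289 - 720}{2 \cdot 27} - \frac{119}{-128} \cdot 145 = \frac{1}{2} \cdot \frac{1}{27} \left(-431\right) - 119 \left(- \frac{1}{128}\right) 145 = - \frac{431}{54} - \left(- \frac{119}{128}\right) 145 = - \frac{431}{54} - - \frac{17255}{128} = - \frac{431}{54} + \frac{17255}{128} = \frac{438301}{3456}$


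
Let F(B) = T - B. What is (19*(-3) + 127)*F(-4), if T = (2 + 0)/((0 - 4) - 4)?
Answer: 525/2 ≈ 262.50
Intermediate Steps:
T = -¼ (T = 2/(-4 - 4) = 2/(-8) = 2*(-⅛) = -¼ ≈ -0.25000)
F(B) = -¼ - B
(19*(-3) + 127)*F(-4) = (19*(-3) + 127)*(-¼ - 1*(-4)) = (-57 + 127)*(-¼ + 4) = 70*(15/4) = 525/2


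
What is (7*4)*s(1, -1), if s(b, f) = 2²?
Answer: 112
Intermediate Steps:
s(b, f) = 4
(7*4)*s(1, -1) = (7*4)*4 = 28*4 = 112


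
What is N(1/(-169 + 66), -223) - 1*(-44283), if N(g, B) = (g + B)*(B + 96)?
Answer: 7478339/103 ≈ 72605.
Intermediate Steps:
N(g, B) = (96 + B)*(B + g) (N(g, B) = (B + g)*(96 + B) = (96 + B)*(B + g))
N(1/(-169 + 66), -223) - 1*(-44283) = ((-223)² + 96*(-223) + 96/(-169 + 66) - 223/(-169 + 66)) - 1*(-44283) = (49729 - 21408 + 96/(-103) - 223/(-103)) + 44283 = (49729 - 21408 + 96*(-1/103) - 223*(-1/103)) + 44283 = (49729 - 21408 - 96/103 + 223/103) + 44283 = 2917190/103 + 44283 = 7478339/103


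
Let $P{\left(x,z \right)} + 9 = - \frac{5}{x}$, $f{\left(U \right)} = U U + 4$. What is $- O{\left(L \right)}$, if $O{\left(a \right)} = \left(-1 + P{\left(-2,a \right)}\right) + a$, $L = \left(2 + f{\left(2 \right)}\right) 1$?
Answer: $- \frac{5}{2} \approx -2.5$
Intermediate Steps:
$f{\left(U \right)} = 4 + U^{2}$ ($f{\left(U \right)} = U^{2} + 4 = 4 + U^{2}$)
$P{\left(x,z \right)} = -9 - \frac{5}{x}$
$L = 10$ ($L = \left(2 + \left(4 + 2^{2}\right)\right) 1 = \left(2 + \left(4 + 4\right)\right) 1 = \left(2 + 8\right) 1 = 10 \cdot 1 = 10$)
$O{\left(a \right)} = - \frac{15}{2} + a$ ($O{\left(a \right)} = \left(-1 - \left(9 + \frac{5}{-2}\right)\right) + a = \left(-1 - \frac{13}{2}\right) + a = - \frac{15}{2} + a$)
$- O{\left(L \right)} = - (- \frac{15}{2} + 10) = \left(-1\right) \frac{5}{2} = - \frac{5}{2}$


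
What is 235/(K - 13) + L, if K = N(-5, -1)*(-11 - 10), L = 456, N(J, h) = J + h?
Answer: 51763/113 ≈ 458.08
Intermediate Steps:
K = 126 (K = (-5 - 1)*(-11 - 10) = -6*(-21) = 126)
235/(K - 13) + L = 235/(126 - 13) + 456 = 235/113 + 456 = 51763/113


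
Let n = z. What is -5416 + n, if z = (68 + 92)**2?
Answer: 20184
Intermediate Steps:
z = 25600 (z = 160**2 = 25600)
n = 25600
-5416 + n = -5416 + 25600 = 20184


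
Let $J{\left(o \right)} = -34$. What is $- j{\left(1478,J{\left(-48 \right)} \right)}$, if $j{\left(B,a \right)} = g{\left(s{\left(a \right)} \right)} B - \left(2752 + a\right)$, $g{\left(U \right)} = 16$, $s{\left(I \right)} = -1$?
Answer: $-20930$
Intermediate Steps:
$j{\left(B,a \right)} = -2752 - a + 16 B$ ($j{\left(B,a \right)} = 16 B - \left(2752 + a\right) = -2752 - a + 16 B$)
$- j{\left(1478,J{\left(-48 \right)} \right)} = - (-2752 - -34 + 16 \cdot 1478) = - (-2752 + 34 + 23648) = \left(-1\right) 20930 = -20930$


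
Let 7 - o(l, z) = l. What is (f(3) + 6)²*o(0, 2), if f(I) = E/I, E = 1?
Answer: 2527/9 ≈ 280.78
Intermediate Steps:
f(I) = 1/I
o(l, z) = 7 - l
(f(3) + 6)²*o(0, 2) = (1/3 + 6)²*(7 - 1*0) = (⅓ + 6)²*(7 + 0) = (19/3)²*7 = (361/9)*7 = 2527/9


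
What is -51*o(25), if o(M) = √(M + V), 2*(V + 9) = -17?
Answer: -51*√30/2 ≈ -139.67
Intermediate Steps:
V = -35/2 (V = -9 + (½)*(-17) = -9 - 17/2 = -35/2 ≈ -17.500)
o(M) = √(-35/2 + M) (o(M) = √(M - 35/2) = √(-35/2 + M))
-51*o(25) = -51*√(-70 + 4*25)/2 = -51*√(-70 + 100)/2 = -51*√30/2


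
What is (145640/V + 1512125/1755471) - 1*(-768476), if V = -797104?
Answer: 12219590946555113/15901056318 ≈ 7.6848e+5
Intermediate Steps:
(145640/V + 1512125/1755471) - 1*(-768476) = (145640/(-797104) + 1512125/1755471) - 1*(-768476) = (145640*(-1/797104) + 1512125*(1/1755471)) + 768476 = (-1655/9058 + 1512125/1755471) + 768476 = 10791523745/15901056318 + 768476 = 12219590946555113/15901056318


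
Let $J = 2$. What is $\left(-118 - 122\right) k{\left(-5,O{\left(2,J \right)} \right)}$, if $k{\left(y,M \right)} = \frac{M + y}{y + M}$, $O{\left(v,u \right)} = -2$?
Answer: $-240$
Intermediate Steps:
$k{\left(y,M \right)} = 1$ ($k{\left(y,M \right)} = \frac{M + y}{M + y} = 1$)
$\left(-118 - 122\right) k{\left(-5,O{\left(2,J \right)} \right)} = \left(-118 - 122\right) 1 = \left(-240\right) 1 = -240$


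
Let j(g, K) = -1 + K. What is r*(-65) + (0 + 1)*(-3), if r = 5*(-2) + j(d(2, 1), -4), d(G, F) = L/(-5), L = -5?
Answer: 972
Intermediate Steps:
d(G, F) = 1 (d(G, F) = -5/(-5) = -5*(-⅕) = 1)
r = -15 (r = 5*(-2) + (-1 - 4) = -10 - 5 = -15)
r*(-65) + (0 + 1)*(-3) = -15*(-65) + (0 + 1)*(-3) = 975 + 1*(-3) = 975 - 3 = 972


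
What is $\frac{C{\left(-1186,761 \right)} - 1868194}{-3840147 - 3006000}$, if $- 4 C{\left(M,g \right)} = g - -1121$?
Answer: $\frac{3737329}{13692294} \approx 0.27295$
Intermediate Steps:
$C{\left(M,g \right)} = - \frac{1121}{4} - \frac{g}{4}$ ($C{\left(M,g \right)} = - \frac{g - -1121}{4} = - \frac{g + 1121}{4} = - \frac{1121 + g}{4} = - \frac{1121}{4} - \frac{g}{4}$)
$\frac{C{\left(-1186,761 \right)} - 1868194}{-3840147 - 3006000} = \frac{\left(- \frac{1121}{4} - \frac{761}{4}\right) - 1868194}{-3840147 - 3006000} = \frac{\left(- \frac{1121}{4} - \frac{761}{4}\right) - 1868194}{-6846147} = \left(- \frac{941}{2} - 1868194\right) \left(- \frac{1}{6846147}\right) = \left(- \frac{3737329}{2}\right) \left(- \frac{1}{6846147}\right) = \frac{3737329}{13692294}$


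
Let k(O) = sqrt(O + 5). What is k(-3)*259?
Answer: 259*sqrt(2) ≈ 366.28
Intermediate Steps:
k(O) = sqrt(5 + O)
k(-3)*259 = sqrt(5 - 3)*259 = sqrt(2)*259 = 259*sqrt(2)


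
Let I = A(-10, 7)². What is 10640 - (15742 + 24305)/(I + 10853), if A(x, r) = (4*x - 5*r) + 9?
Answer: 161783713/15209 ≈ 10637.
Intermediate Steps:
A(x, r) = 9 - 5*r + 4*x (A(x, r) = (-5*r + 4*x) + 9 = 9 - 5*r + 4*x)
I = 4356 (I = (9 - 5*7 + 4*(-10))² = (9 - 35 - 40)² = (-66)² = 4356)
10640 - (15742 + 24305)/(I + 10853) = 10640 - (15742 + 24305)/(4356 + 10853) = 10640 - 40047/15209 = 161783713/15209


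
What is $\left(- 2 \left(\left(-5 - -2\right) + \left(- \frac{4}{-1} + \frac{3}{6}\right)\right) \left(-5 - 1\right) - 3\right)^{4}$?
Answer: $50625$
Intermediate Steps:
$\left(- 2 \left(\left(-5 - -2\right) + \left(- \frac{4}{-1} + \frac{3}{6}\right)\right) \left(-5 - 1\right) - 3\right)^{4} = \left(- 2 \left(\left(-5 + 2\right) + \left(\left(-4\right) \left(-1\right) + 3 \cdot \frac{1}{6}\right)\right) \left(-6\right) - 3\right)^{4} = \left(- 2 \left(-3 + \left(4 + \frac{1}{2}\right)\right) \left(-6\right) - 3\right)^{4} = \left(- 2 \left(-3 + \frac{9}{2}\right) \left(-6\right) - 3\right)^{4} = \left(- 2 \cdot \frac{3}{2} \left(-6\right) - 3\right)^{4} = \left(\left(-2\right) \left(-9\right) - 3\right)^{4} = \left(18 - 3\right)^{4} = 15^{4} = 50625$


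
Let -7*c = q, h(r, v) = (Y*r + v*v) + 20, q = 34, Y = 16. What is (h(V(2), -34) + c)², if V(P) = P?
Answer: 70930084/49 ≈ 1.4476e+6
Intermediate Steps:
h(r, v) = 20 + v² + 16*r (h(r, v) = (16*r + v*v) + 20 = (16*r + v²) + 20 = (v² + 16*r) + 20 = 20 + v² + 16*r)
c = -34/7 (c = -⅐*34 = -34/7 ≈ -4.8571)
(h(V(2), -34) + c)² = ((20 + (-34)² + 16*2) - 34/7)² = ((20 + 1156 + 32) - 34/7)² = (1208 - 34/7)² = (8422/7)² = 70930084/49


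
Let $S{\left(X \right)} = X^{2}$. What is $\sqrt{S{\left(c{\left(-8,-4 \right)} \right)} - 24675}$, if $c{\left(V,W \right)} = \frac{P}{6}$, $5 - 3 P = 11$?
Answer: $\frac{i \sqrt{222074}}{3} \approx 157.08 i$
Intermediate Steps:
$P = -2$ ($P = \frac{5}{3} - \frac{11}{3} = -2$)
$c{\left(V,W \right)} = - \frac{1}{3}$ ($c{\left(V,W \right)} = - \frac{2}{6} = \left(-2\right) \frac{1}{6} = - \frac{1}{3}$)
$\sqrt{S{\left(c{\left(-8,-4 \right)} \right)} - 24675} = \sqrt{\left(- \frac{1}{3}\right)^{2} - 24675} = \sqrt{\frac{1}{9} - 24675} = \sqrt{- \frac{222074}{9}} = \frac{i \sqrt{222074}}{3}$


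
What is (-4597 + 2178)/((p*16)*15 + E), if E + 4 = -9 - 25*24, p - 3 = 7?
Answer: -2419/1787 ≈ -1.3537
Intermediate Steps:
p = 10 (p = 3 + 7 = 10)
E = -613 (E = -4 + (-9 - 25*24) = -4 + (-9 - 600) = -4 - 609 = -613)
(-4597 + 2178)/((p*16)*15 + E) = (-4597 + 2178)/((10*16)*15 - 613) = -2419/(160*15 - 613) = -2419/(2400 - 613) = -2419/1787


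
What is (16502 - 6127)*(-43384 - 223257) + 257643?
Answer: -2766142732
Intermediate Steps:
(16502 - 6127)*(-43384 - 223257) + 257643 = 10375*(-266641) + 257643 = -2766400375 + 257643 = -2766142732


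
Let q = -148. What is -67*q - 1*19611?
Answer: -9695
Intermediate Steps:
-67*q - 1*19611 = -67*(-148) - 1*19611 = 9916 - 19611 = -9695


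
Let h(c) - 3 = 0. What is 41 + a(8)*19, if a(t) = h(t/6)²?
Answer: 212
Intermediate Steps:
h(c) = 3 (h(c) = 3 + 0 = 3)
a(t) = 9 (a(t) = 3² = 9)
41 + a(8)*19 = 41 + 9*19 = 41 + 171 = 212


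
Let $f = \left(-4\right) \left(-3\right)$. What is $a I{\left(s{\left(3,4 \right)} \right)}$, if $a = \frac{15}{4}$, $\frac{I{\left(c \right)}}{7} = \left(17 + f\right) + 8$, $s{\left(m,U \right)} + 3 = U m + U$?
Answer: $\frac{3885}{4} \approx 971.25$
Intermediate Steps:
$f = 12$
$s{\left(m,U \right)} = -3 + U + U m$ ($s{\left(m,U \right)} = -3 + \left(U m + U\right) = -3 + \left(U + U m\right) = -3 + U + U m$)
$I{\left(c \right)} = 259$ ($I{\left(c \right)} = 7 \left(\left(17 + 12\right) + 8\right) = 7 \left(29 + 8\right) = 7 \cdot 37 = 259$)
$a = \frac{15}{4}$ ($a = 15 \cdot \frac{1}{4} = \frac{15}{4} \approx 3.75$)
$a I{\left(s{\left(3,4 \right)} \right)} = \frac{15}{4} \cdot 259 = \frac{3885}{4}$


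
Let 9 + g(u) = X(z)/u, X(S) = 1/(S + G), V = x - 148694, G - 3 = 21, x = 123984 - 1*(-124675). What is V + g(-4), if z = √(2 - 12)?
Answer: 29287105/293 + I*√10/2344 ≈ 99956.0 + 0.0013491*I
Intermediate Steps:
x = 248659 (x = 123984 + 124675 = 248659)
G = 24 (G = 3 + 21 = 24)
z = I*√10 (z = √(-10) = I*√10 ≈ 3.1623*I)
V = 99965 (V = 248659 - 148694 = 99965)
X(S) = 1/(24 + S) (X(S) = 1/(S + 24) = 1/(24 + S))
g(u) = -9 + 1/(u*(24 + I*√10)) (g(u) = -9 + 1/((24 + I*√10)*u) = -9 + 1/(u*(24 + I*√10)))
V + g(-4) = 99965 + (-9 + 1/((-4)*(24 + I*√10))) = 99965 + (-9 - 1/(4*(24 + I*√10))) = 99956 - 1/(4*(24 + I*√10))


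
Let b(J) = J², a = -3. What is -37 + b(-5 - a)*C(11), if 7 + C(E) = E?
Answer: -21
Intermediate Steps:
C(E) = -7 + E
-37 + b(-5 - a)*C(11) = -37 + (-5 - 1*(-3))²*(-7 + 11) = -37 + (-5 + 3)²*4 = -37 + (-2)²*4 = -37 + 4*4 = -37 + 16 = -21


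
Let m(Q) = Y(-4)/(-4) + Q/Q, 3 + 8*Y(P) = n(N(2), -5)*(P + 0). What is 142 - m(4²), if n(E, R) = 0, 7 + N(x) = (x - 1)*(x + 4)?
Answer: 4509/32 ≈ 140.91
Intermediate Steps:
N(x) = -7 + (-1 + x)*(4 + x) (N(x) = -7 + (x - 1)*(x + 4) = -7 + (-1 + x)*(4 + x))
Y(P) = -3/8 (Y(P) = -3/8 + (0*(P + 0))/8 = -3/8 + (0*P)/8 = -3/8 + (⅛)*0 = -3/8 + 0 = -3/8)
m(Q) = 35/32 (m(Q) = -3/8/(-4) + Q/Q = -3/8*(-¼) + 1 = 3/32 + 1 = 35/32)
142 - m(4²) = 142 - 1*35/32 = 142 - 35/32 = 4509/32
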